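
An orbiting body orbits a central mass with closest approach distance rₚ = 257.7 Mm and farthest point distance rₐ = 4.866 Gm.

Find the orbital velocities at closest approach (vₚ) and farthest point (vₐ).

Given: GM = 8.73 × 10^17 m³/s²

Convert to SI: rₚ = 257.7 Mm = 2.577e+08 m; rₐ = 4.866 Gm = 4.866e+09 m.
Use the vis-viva equation v² = GM(2/r − 1/a) with a = (rₚ + rₐ)/2 = (2.577e+08 + 4.866e+09)/2 = 2.56185e+09 m.
vₚ = √(GM · (2/rₚ − 1/a)) = √(8.73e+17 · (2/2.577e+08 − 1/2.56185e+09)) m/s ≈ 8.022e+04 m/s = 80.22 km/s.
vₐ = √(GM · (2/rₐ − 1/a)) = √(8.73e+17 · (2/4.866e+09 − 1/2.56185e+09)) m/s ≈ 4248 m/s = 4.248 km/s.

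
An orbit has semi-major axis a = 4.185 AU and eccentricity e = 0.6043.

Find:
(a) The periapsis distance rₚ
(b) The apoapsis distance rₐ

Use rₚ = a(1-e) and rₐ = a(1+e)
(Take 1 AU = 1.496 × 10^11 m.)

Convert to SI: a = 4.185 AU = 6.26076e+11 m.
(a) rₚ = a(1 − e) = 6.26076e+11 · (1 − 0.6043) = 6.26076e+11 · 0.3957 ≈ 2.477e+11 m = 1.656 AU.
(b) rₐ = a(1 + e) = 6.26076e+11 · (1 + 0.6043) = 6.26076e+11 · 1.6043 ≈ 1.004e+12 m = 6.714 AU.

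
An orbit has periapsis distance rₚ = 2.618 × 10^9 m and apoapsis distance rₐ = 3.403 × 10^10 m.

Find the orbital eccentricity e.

e = (rₐ − rₚ) / (rₐ + rₚ).
e = (3.403e+10 − 2.618e+09) / (3.403e+10 + 2.618e+09) = 3.1412e+10 / 3.6648e+10 ≈ 0.8571.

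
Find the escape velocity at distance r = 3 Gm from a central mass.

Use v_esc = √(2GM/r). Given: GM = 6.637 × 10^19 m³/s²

Convert to SI: r = 3 Gm = 3e+09 m.
Escape velocity comes from setting total energy to zero: ½v² − GM/r = 0 ⇒ v_esc = √(2GM / r).
v_esc = √(2 · 6.637e+19 / 3e+09) m/s ≈ 2.103e+05 m/s = 210.3 km/s.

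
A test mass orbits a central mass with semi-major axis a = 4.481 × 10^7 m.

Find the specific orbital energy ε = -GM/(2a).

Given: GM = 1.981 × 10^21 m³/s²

ε = −GM / (2a).
ε = −1.981e+21 / (2 · 4.481e+07) J/kg ≈ -2.21e+13 J/kg = -2.21e+04 GJ/kg.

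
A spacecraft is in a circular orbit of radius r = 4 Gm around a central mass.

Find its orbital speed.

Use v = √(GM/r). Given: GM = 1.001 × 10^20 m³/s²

Convert to SI: r = 4 Gm = 4e+09 m.
For a circular orbit, gravity supplies the centripetal force, so v = √(GM / r).
v = √(1.001e+20 / 4e+09) m/s ≈ 1.582e+05 m/s = 158.2 km/s.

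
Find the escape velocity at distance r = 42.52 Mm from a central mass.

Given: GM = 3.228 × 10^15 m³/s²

Convert to SI: r = 42.52 Mm = 4.252e+07 m.
Escape velocity comes from setting total energy to zero: ½v² − GM/r = 0 ⇒ v_esc = √(2GM / r).
v_esc = √(2 · 3.228e+15 / 4.252e+07) m/s ≈ 1.232e+04 m/s = 12.32 km/s.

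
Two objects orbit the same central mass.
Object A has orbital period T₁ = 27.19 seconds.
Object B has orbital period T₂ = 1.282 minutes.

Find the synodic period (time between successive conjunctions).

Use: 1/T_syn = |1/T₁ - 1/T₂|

Convert to SI: T₂ = 1.282 minutes = 76.92 s.
T_syn = |T₁ · T₂ / (T₁ − T₂)|.
T_syn = |27.19 · 76.92 / (27.19 − 76.92)| s ≈ 42.06 s = 42.06 seconds.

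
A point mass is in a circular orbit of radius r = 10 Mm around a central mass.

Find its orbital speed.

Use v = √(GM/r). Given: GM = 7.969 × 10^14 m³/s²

Convert to SI: r = 10 Mm = 1e+07 m.
For a circular orbit, gravity supplies the centripetal force, so v = √(GM / r).
v = √(7.969e+14 / 1e+07) m/s ≈ 8927 m/s = 8.927 km/s.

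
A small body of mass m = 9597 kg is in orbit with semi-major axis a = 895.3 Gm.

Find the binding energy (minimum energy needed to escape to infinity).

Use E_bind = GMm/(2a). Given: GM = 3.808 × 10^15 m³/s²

Convert to SI: a = 895.3 Gm = 8.953e+11 m.
Total orbital energy is E = −GMm/(2a); binding energy is E_bind = −E = GMm/(2a).
E_bind = 3.808e+15 · 9597 / (2 · 8.953e+11) J ≈ 2.041e+07 J = 20.41 MJ.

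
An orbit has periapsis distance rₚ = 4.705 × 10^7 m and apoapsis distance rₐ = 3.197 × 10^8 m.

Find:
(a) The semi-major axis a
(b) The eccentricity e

(a) a = (rₚ + rₐ) / 2 = (4.705e+07 + 3.197e+08) / 2 ≈ 1.834e+08 m = 1.834 × 10^8 m.
(b) e = (rₐ − rₚ) / (rₐ + rₚ) = (3.197e+08 − 4.705e+07) / (3.197e+08 + 4.705e+07) ≈ 0.7434.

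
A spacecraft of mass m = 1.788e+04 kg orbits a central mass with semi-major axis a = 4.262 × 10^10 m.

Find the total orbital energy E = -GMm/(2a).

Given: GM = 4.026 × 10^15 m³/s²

E = −GMm / (2a).
E = −4.026e+15 · 1.788e+04 / (2 · 4.262e+10) J ≈ -8.445e+08 J = -844.5 MJ.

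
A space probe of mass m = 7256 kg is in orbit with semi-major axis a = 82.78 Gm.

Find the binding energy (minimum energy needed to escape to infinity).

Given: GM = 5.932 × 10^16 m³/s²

Convert to SI: a = 82.78 Gm = 8.278e+10 m.
Total orbital energy is E = −GMm/(2a); binding energy is E_bind = −E = GMm/(2a).
E_bind = 5.932e+16 · 7256 / (2 · 8.278e+10) J ≈ 2.6e+09 J = 2.6 GJ.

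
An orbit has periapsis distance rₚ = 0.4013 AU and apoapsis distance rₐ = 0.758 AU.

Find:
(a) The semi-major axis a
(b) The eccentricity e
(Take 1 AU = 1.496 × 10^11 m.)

Convert to SI: rₚ = 0.4013 AU = 6.00345e+10 m; rₐ = 0.758 AU = 1.13397e+11 m.
(a) a = (rₚ + rₐ) / 2 = (6.00345e+10 + 1.13397e+11) / 2 ≈ 8.672e+10 m = 0.5796 AU.
(b) e = (rₐ − rₚ) / (rₐ + rₚ) = (1.13397e+11 − 6.00345e+10) / (1.13397e+11 + 6.00345e+10) ≈ 0.3077.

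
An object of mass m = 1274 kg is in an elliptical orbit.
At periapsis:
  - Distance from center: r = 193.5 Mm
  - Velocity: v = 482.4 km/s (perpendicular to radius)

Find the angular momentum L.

Convert to SI: r = 193.5 Mm = 1.935e+08 m; v = 482.4 km/s = 482400 m/s.
Since v is perpendicular to r, L = m · v · r.
L = 1274 · 482400 · 1.935e+08 kg·m²/s ≈ 1.189e+17 kg·m²/s.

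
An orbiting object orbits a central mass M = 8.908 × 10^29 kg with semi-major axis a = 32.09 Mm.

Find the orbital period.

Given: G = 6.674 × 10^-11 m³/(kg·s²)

Convert to SI: a = 32.09 Mm = 3.209e+07 m.
GM = G · M = 6.674e-11 · 8.908e+29 = 5.9452e+19 m³/s².
Kepler's third law: T = 2π √(a³ / GM).
Substituting a = 3.209e+07 m and GM = 5.9452e+19 m³/s²:
T = 2π √((3.209e+07)³ / 5.9452e+19) s
T ≈ 148.1 s = 2.469 minutes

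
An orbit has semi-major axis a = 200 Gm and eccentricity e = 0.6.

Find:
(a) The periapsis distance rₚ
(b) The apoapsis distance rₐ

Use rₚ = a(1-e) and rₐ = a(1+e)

Convert to SI: a = 200 Gm = 2e+11 m.
(a) rₚ = a(1 − e) = 2e+11 · (1 − 0.6) = 2e+11 · 0.4 ≈ 8e+10 m = 80 Gm.
(b) rₐ = a(1 + e) = 2e+11 · (1 + 0.6) = 2e+11 · 1.6 ≈ 3.2e+11 m = 320 Gm.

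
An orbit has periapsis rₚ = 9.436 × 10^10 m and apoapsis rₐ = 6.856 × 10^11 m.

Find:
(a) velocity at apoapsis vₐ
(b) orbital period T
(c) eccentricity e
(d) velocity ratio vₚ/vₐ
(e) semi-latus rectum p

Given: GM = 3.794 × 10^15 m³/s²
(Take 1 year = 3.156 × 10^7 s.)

(a) With a = (rₚ + rₐ)/2 = 3.8998e+11 m, vₐ = √(GM (2/rₐ − 1/a)) = √(3.794e+15 · (2/6.856e+11 − 1/3.8998e+11)) m/s ≈ 36.59 m/s
(b) With a = (rₚ + rₐ)/2 = 3.8998e+11 m, T = 2π √(a³/GM) = 2π √((3.8998e+11)³/3.794e+15) s ≈ 2.484e+10 s
(c) e = (rₐ − rₚ)/(rₐ + rₚ) = (6.856e+11 − 9.436e+10)/(6.856e+11 + 9.436e+10) ≈ 0.758
(d) Conservation of angular momentum (rₚvₚ = rₐvₐ) gives vₚ/vₐ = rₐ/rₚ = 6.856e+11/9.436e+10 ≈ 7.266
(e) From a = (rₚ + rₐ)/2 = 3.8998e+11 m and e = (rₐ − rₚ)/(rₐ + rₚ) = 0.758039, p = a(1 − e²) = 3.8998e+11 · (1 − (0.758039)²) ≈ 1.659e+11 m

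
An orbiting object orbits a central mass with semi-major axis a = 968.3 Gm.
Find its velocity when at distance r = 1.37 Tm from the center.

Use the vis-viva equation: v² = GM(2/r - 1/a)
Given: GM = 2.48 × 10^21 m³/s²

Convert to SI: a = 968.3 Gm = 9.683e+11 m; r = 1.37 Tm = 1.37e+12 m.
Vis-viva: v = √(GM · (2/r − 1/a)).
2/r − 1/a = 2/1.37e+12 − 1/9.683e+11 = 4.27116e-13 m⁻¹.
v = √(2.48e+21 · 4.27116e-13) m/s ≈ 3.255e+04 m/s = 32.55 km/s.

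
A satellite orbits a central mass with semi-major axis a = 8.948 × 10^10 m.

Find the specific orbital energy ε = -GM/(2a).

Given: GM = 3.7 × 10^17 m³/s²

ε = −GM / (2a).
ε = −3.7e+17 / (2 · 8.948e+10) J/kg ≈ -2.068e+06 J/kg = -2.068 MJ/kg.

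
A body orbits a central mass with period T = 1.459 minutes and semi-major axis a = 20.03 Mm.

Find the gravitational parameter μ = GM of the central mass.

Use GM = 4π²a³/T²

Convert to SI: T = 1.459 minutes = 87.54 s; a = 20.03 Mm = 2.003e+07 m.
GM = 4π² · a³ / T².
GM = 4π² · (2.003e+07)³ / (87.54)² m³/s² ≈ 4.14e+19 m³/s² = 4.14 × 10^19 m³/s².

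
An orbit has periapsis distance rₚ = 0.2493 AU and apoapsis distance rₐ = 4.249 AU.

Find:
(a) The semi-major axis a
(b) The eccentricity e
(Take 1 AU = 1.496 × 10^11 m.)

Convert to SI: rₚ = 0.2493 AU = 3.72953e+10 m; rₐ = 4.249 AU = 6.3565e+11 m.
(a) a = (rₚ + rₐ) / 2 = (3.72953e+10 + 6.3565e+11) / 2 ≈ 3.365e+11 m = 2.249 AU.
(b) e = (rₐ − rₚ) / (rₐ + rₚ) = (6.3565e+11 − 3.72953e+10) / (6.3565e+11 + 3.72953e+10) ≈ 0.8892.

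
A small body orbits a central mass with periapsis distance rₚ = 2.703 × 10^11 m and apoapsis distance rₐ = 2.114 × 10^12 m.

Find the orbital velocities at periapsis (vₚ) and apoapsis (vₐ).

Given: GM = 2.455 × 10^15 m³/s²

Use the vis-viva equation v² = GM(2/r − 1/a) with a = (rₚ + rₐ)/2 = (2.703e+11 + 2.114e+12)/2 = 1.19215e+12 m.
vₚ = √(GM · (2/rₚ − 1/a)) = √(2.455e+15 · (2/2.703e+11 − 1/1.19215e+12)) m/s ≈ 126.9 m/s = 126.9 m/s.
vₐ = √(GM · (2/rₐ − 1/a)) = √(2.455e+15 · (2/2.114e+12 − 1/1.19215e+12)) m/s ≈ 16.23 m/s = 16.23 m/s.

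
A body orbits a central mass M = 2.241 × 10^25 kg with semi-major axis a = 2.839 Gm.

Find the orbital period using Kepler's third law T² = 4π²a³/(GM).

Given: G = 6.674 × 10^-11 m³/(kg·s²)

Convert to SI: a = 2.839 Gm = 2.839e+09 m.
GM = G · M = 6.674e-11 · 2.241e+25 = 1.49564e+15 m³/s².
Kepler's third law: T = 2π √(a³ / GM).
Substituting a = 2.839e+09 m and GM = 1.49564e+15 m³/s²:
T = 2π √((2.839e+09)³ / 1.49564e+15) s
T ≈ 2.458e+07 s = 284.4 days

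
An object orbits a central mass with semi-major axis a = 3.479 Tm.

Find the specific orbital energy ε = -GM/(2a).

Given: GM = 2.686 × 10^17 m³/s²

Convert to SI: a = 3.479 Tm = 3.479e+12 m.
ε = −GM / (2a).
ε = −2.686e+17 / (2 · 3.479e+12) J/kg ≈ -3.86e+04 J/kg = -38.6 kJ/kg.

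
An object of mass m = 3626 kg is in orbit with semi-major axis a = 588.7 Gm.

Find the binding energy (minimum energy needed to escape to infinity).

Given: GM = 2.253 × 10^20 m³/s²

Convert to SI: a = 588.7 Gm = 5.887e+11 m.
Total orbital energy is E = −GMm/(2a); binding energy is E_bind = −E = GMm/(2a).
E_bind = 2.253e+20 · 3626 / (2 · 5.887e+11) J ≈ 6.938e+11 J = 693.8 GJ.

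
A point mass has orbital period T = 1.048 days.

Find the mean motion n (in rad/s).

Convert to SI: T = 1.048 days = 90547.2 s.
n = 2π / T.
n = 2π / 90547.2 s ≈ 6.939e-05 rad/s.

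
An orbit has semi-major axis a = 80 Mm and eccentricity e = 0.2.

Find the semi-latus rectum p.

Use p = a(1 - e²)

Convert to SI: a = 80 Mm = 8e+07 m.
p = a (1 − e²).
p = 8e+07 · (1 − (0.2)²) = 8e+07 · 0.96 ≈ 7.68e+07 m = 76.8 Mm.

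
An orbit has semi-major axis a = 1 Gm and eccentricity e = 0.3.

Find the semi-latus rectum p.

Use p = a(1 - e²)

Convert to SI: a = 1 Gm = 1e+09 m.
p = a (1 − e²).
p = 1e+09 · (1 − (0.3)²) = 1e+09 · 0.91 ≈ 9.1e+08 m = 910 Mm.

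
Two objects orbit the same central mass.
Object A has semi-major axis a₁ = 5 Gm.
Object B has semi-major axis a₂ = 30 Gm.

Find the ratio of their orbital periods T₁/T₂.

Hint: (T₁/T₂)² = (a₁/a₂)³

Convert to SI: a₁ = 5 Gm = 5e+09 m; a₂ = 30 Gm = 3e+10 m.
From Kepler's third law, (T₁/T₂)² = (a₁/a₂)³, so T₁/T₂ = (a₁/a₂)^(3/2).
a₁/a₂ = 5e+09 / 3e+10 = 0.166667.
T₁/T₂ = (0.166667)^(3/2) ≈ 0.06804.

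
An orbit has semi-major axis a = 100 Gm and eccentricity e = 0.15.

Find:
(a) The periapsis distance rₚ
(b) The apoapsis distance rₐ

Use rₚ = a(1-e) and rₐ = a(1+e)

Convert to SI: a = 100 Gm = 1e+11 m.
(a) rₚ = a(1 − e) = 1e+11 · (1 − 0.15) = 1e+11 · 0.85 ≈ 8.5e+10 m = 85 Gm.
(b) rₐ = a(1 + e) = 1e+11 · (1 + 0.15) = 1e+11 · 1.15 ≈ 1.15e+11 m = 115 Gm.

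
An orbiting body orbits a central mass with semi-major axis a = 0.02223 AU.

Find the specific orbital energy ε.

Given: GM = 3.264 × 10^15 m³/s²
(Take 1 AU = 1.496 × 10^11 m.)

Convert to SI: a = 0.02223 AU = 3.32561e+09 m.
ε = −GM / (2a).
ε = −3.264e+15 / (2 · 3.32561e+09) J/kg ≈ -4.907e+05 J/kg = -490.7 kJ/kg.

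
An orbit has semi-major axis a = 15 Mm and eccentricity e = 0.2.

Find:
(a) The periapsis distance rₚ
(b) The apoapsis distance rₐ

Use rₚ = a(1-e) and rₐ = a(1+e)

Convert to SI: a = 15 Mm = 1.5e+07 m.
(a) rₚ = a(1 − e) = 1.5e+07 · (1 − 0.2) = 1.5e+07 · 0.8 ≈ 1.2e+07 m = 12 Mm.
(b) rₐ = a(1 + e) = 1.5e+07 · (1 + 0.2) = 1.5e+07 · 1.2 ≈ 1.8e+07 m = 18 Mm.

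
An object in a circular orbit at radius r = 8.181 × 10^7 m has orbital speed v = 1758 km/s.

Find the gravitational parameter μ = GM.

Convert to SI: v = 1758 km/s = 1.758e+06 m/s.
For a circular orbit v² = GM/r, so GM = v² · r.
GM = (1.758e+06)² · 8.181e+07 m³/s² ≈ 2.528e+20 m³/s² = 2.528 × 10^20 m³/s².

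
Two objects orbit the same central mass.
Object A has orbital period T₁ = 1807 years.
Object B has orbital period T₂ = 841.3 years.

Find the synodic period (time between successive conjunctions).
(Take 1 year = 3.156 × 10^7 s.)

Convert to SI: T₁ = 1807 years = 5.70289e+10 s; T₂ = 841.3 years = 2.65514e+10 s.
T_syn = |T₁ · T₂ / (T₁ − T₂)|.
T_syn = |5.70289e+10 · 2.65514e+10 / (5.70289e+10 − 2.65514e+10)| s ≈ 4.968e+10 s = 1574 years.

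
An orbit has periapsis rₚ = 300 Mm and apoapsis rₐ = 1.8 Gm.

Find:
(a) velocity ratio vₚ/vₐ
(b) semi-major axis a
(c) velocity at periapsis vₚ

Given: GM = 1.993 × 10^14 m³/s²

Convert to SI: rₚ = 300 Mm = 3e+08 m; rₐ = 1.8 Gm = 1.8e+09 m.
(a) Conservation of angular momentum (rₚvₚ = rₐvₐ) gives vₚ/vₐ = rₐ/rₚ = 1.8e+09/3e+08 ≈ 6
(b) a = (rₚ + rₐ)/2 = (3e+08 + 1.8e+09)/2 ≈ 1.05e+09 m
(c) With a = (rₚ + rₐ)/2 = 1.05e+09 m, vₚ = √(GM (2/rₚ − 1/a)) = √(1.993e+14 · (2/3e+08 − 1/1.05e+09)) m/s ≈ 1067 m/s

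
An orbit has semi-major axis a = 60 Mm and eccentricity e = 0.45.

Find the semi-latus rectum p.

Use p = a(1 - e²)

Convert to SI: a = 60 Mm = 6e+07 m.
p = a (1 − e²).
p = 6e+07 · (1 − (0.45)²) = 6e+07 · 0.7975 ≈ 4.785e+07 m = 47.85 Mm.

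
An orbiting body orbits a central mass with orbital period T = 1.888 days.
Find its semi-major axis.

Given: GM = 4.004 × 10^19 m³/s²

Convert to SI: T = 1.888 days = 163123 s.
Invert Kepler's third law: a = (GM · T² / (4π²))^(1/3).
Substituting T = 163123 s and GM = 4.004e+19 m³/s²:
a = (4.004e+19 · (163123)² / (4π²))^(1/3) m
a ≈ 3e+09 m = 3 Gm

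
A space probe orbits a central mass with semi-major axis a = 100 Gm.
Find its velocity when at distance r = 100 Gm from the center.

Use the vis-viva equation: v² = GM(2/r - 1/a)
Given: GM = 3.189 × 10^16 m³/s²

Convert to SI: a = 100 Gm = 1e+11 m; r = 100 Gm = 1e+11 m.
Vis-viva: v = √(GM · (2/r − 1/a)).
2/r − 1/a = 2/1e+11 − 1/1e+11 = 1e-11 m⁻¹.
v = √(3.189e+16 · 1e-11) m/s ≈ 564.7 m/s = 564.7 m/s.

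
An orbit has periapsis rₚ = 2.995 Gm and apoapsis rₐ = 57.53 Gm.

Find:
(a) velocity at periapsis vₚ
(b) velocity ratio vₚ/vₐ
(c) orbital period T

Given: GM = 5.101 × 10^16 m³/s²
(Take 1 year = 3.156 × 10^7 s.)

Convert to SI: rₚ = 2.995 Gm = 2.995e+09 m; rₐ = 57.53 Gm = 5.753e+10 m.
(a) With a = (rₚ + rₐ)/2 = 3.02625e+10 m, vₚ = √(GM (2/rₚ − 1/a)) = √(5.101e+16 · (2/2.995e+09 − 1/3.02625e+10)) m/s ≈ 5690 m/s
(b) Conservation of angular momentum (rₚvₚ = rₐvₐ) gives vₚ/vₐ = rₐ/rₚ = 5.753e+10/2.995e+09 ≈ 19.21
(c) With a = (rₚ + rₐ)/2 = 3.02625e+10 m, T = 2π √(a³/GM) = 2π √((3.02625e+10)³/5.101e+16) s ≈ 1.465e+08 s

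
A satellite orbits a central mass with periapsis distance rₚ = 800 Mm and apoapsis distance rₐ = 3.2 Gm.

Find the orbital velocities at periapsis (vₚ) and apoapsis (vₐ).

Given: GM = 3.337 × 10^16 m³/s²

Convert to SI: rₚ = 800 Mm = 8e+08 m; rₐ = 3.2 Gm = 3.2e+09 m.
Use the vis-viva equation v² = GM(2/r − 1/a) with a = (rₚ + rₐ)/2 = (8e+08 + 3.2e+09)/2 = 2e+09 m.
vₚ = √(GM · (2/rₚ − 1/a)) = √(3.337e+16 · (2/8e+08 − 1/2e+09)) m/s ≈ 8169 m/s = 8.169 km/s.
vₐ = √(GM · (2/rₐ − 1/a)) = √(3.337e+16 · (2/3.2e+09 − 1/2e+09)) m/s ≈ 2042 m/s = 2.042 km/s.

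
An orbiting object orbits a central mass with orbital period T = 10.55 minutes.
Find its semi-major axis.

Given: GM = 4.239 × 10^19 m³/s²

Convert to SI: T = 10.55 minutes = 633 s.
Invert Kepler's third law: a = (GM · T² / (4π²))^(1/3).
Substituting T = 633 s and GM = 4.239e+19 m³/s²:
a = (4.239e+19 · (633)² / (4π²))^(1/3) m
a ≈ 7.549e+07 m = 75.49 Mm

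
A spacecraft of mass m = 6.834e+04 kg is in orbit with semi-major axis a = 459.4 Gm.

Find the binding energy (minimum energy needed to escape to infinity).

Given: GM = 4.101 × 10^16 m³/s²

Convert to SI: a = 459.4 Gm = 4.594e+11 m.
Total orbital energy is E = −GMm/(2a); binding energy is E_bind = −E = GMm/(2a).
E_bind = 4.101e+16 · 6.834e+04 / (2 · 4.594e+11) J ≈ 3.05e+09 J = 3.05 GJ.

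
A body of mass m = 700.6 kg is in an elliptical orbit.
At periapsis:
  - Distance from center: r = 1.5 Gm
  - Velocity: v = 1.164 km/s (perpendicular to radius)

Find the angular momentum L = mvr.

Convert to SI: r = 1.5 Gm = 1.5e+09 m; v = 1.164 km/s = 1164 m/s.
Since v is perpendicular to r, L = m · v · r.
L = 700.6 · 1164 · 1.5e+09 kg·m²/s ≈ 1.223e+15 kg·m²/s.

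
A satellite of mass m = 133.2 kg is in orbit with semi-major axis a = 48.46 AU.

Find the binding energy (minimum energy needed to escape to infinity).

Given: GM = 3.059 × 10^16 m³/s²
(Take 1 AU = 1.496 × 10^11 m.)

Convert to SI: a = 48.46 AU = 7.24962e+12 m.
Total orbital energy is E = −GMm/(2a); binding energy is E_bind = −E = GMm/(2a).
E_bind = 3.059e+16 · 133.2 / (2 · 7.24962e+12) J ≈ 2.81e+05 J = 281 kJ.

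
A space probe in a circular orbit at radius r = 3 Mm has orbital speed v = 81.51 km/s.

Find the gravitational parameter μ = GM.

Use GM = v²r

Convert to SI: r = 3 Mm = 3e+06 m; v = 81.51 km/s = 81510 m/s.
For a circular orbit v² = GM/r, so GM = v² · r.
GM = (81510)² · 3e+06 m³/s² ≈ 1.993e+16 m³/s² = 1.993 × 10^16 m³/s².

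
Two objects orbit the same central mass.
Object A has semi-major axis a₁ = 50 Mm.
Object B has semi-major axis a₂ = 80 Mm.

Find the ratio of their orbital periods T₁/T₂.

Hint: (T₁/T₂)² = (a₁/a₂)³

Convert to SI: a₁ = 50 Mm = 5e+07 m; a₂ = 80 Mm = 8e+07 m.
From Kepler's third law, (T₁/T₂)² = (a₁/a₂)³, so T₁/T₂ = (a₁/a₂)^(3/2).
a₁/a₂ = 5e+07 / 8e+07 = 0.625.
T₁/T₂ = (0.625)^(3/2) ≈ 0.4941.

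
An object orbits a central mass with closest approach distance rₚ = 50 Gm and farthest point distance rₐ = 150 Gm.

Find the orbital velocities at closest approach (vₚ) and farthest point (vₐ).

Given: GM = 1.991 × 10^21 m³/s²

Convert to SI: rₚ = 50 Gm = 5e+10 m; rₐ = 150 Gm = 1.5e+11 m.
Use the vis-viva equation v² = GM(2/r − 1/a) with a = (rₚ + rₐ)/2 = (5e+10 + 1.5e+11)/2 = 1e+11 m.
vₚ = √(GM · (2/rₚ − 1/a)) = √(1.991e+21 · (2/5e+10 − 1/1e+11)) m/s ≈ 2.444e+05 m/s = 244.4 km/s.
vₐ = √(GM · (2/rₐ − 1/a)) = √(1.991e+21 · (2/1.5e+11 − 1/1e+11)) m/s ≈ 8.147e+04 m/s = 81.47 km/s.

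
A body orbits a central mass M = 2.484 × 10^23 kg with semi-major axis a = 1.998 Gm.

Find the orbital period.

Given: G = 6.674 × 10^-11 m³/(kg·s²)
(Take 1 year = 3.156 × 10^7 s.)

Convert to SI: a = 1.998 Gm = 1.998e+09 m.
GM = G · M = 6.674e-11 · 2.484e+23 = 1.65782e+13 m³/s².
Kepler's third law: T = 2π √(a³ / GM).
Substituting a = 1.998e+09 m and GM = 1.65782e+13 m³/s²:
T = 2π √((1.998e+09)³ / 1.65782e+13) s
T ≈ 1.378e+08 s = 4.367 years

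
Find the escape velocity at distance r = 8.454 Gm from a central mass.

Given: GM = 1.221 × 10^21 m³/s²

Convert to SI: r = 8.454 Gm = 8.454e+09 m.
Escape velocity comes from setting total energy to zero: ½v² − GM/r = 0 ⇒ v_esc = √(2GM / r).
v_esc = √(2 · 1.221e+21 / 8.454e+09) m/s ≈ 5.375e+05 m/s = 537.5 km/s.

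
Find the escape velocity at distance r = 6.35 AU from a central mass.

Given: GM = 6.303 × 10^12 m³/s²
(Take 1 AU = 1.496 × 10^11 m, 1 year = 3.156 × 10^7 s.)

Convert to SI: r = 6.35 AU = 9.4996e+11 m.
Escape velocity comes from setting total energy to zero: ½v² − GM/r = 0 ⇒ v_esc = √(2GM / r).
v_esc = √(2 · 6.303e+12 / 9.4996e+11) m/s ≈ 3.643 m/s = 0.0007685 AU/year.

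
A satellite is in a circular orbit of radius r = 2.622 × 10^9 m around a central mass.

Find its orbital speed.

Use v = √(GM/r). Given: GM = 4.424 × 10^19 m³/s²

For a circular orbit, gravity supplies the centripetal force, so v = √(GM / r).
v = √(4.424e+19 / 2.622e+09) m/s ≈ 1.299e+05 m/s = 129.9 km/s.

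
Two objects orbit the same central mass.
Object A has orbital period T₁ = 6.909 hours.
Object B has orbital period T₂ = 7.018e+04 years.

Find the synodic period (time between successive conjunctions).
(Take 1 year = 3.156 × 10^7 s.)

Convert to SI: T₁ = 6.909 hours = 24872.4 s; T₂ = 7.018e+04 years = 2.21488e+12 s.
T_syn = |T₁ · T₂ / (T₁ − T₂)|.
T_syn = |24872.4 · 2.21488e+12 / (24872.4 − 2.21488e+12)| s ≈ 2.487e+04 s = 6.909 hours.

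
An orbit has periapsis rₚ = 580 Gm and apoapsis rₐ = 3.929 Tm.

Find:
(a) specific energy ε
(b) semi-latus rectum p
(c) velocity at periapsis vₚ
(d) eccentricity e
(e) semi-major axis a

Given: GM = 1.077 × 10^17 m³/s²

Convert to SI: rₚ = 580 Gm = 5.8e+11 m; rₐ = 3.929 Tm = 3.929e+12 m.
(a) With a = (rₚ + rₐ)/2 = 2.2545e+12 m, ε = −GM/(2a) = −1.077e+17/(2 · 2.2545e+12) J/kg ≈ -2.389e+04 J/kg
(b) From a = (rₚ + rₐ)/2 = 2.2545e+12 m and e = (rₐ − rₚ)/(rₐ + rₚ) = 0.742737, p = a(1 − e²) = 2.2545e+12 · (1 − (0.742737)²) ≈ 1.011e+12 m
(c) With a = (rₚ + rₐ)/2 = 2.2545e+12 m, vₚ = √(GM (2/rₚ − 1/a)) = √(1.077e+17 · (2/5.8e+11 − 1/2.2545e+12)) m/s ≈ 568.9 m/s
(d) e = (rₐ − rₚ)/(rₐ + rₚ) = (3.929e+12 − 5.8e+11)/(3.929e+12 + 5.8e+11) ≈ 0.7427
(e) a = (rₚ + rₐ)/2 = (5.8e+11 + 3.929e+12)/2 ≈ 2.254e+12 m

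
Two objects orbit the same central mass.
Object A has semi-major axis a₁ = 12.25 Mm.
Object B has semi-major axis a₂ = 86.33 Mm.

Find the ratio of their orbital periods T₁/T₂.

Convert to SI: a₁ = 12.25 Mm = 1.225e+07 m; a₂ = 86.33 Mm = 8.633e+07 m.
From Kepler's third law, (T₁/T₂)² = (a₁/a₂)³, so T₁/T₂ = (a₁/a₂)^(3/2).
a₁/a₂ = 1.225e+07 / 8.633e+07 = 0.141897.
T₁/T₂ = (0.141897)^(3/2) ≈ 0.05345.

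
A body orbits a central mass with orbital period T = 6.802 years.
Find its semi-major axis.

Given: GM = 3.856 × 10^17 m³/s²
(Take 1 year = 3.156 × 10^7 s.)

Convert to SI: T = 6.802 years = 2.14671e+08 s.
Invert Kepler's third law: a = (GM · T² / (4π²))^(1/3).
Substituting T = 2.14671e+08 s and GM = 3.856e+17 m³/s²:
a = (3.856e+17 · (2.14671e+08)² / (4π²))^(1/3) m
a ≈ 7.664e+10 m = 76.64 Gm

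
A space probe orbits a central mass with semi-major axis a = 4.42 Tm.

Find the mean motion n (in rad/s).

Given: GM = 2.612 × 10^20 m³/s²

Convert to SI: a = 4.42 Tm = 4.42e+12 m.
n = √(GM / a³).
n = √(2.612e+20 / (4.42e+12)³) rad/s ≈ 1.739e-09 rad/s.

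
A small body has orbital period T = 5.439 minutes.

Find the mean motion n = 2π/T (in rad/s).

Convert to SI: T = 5.439 minutes = 326.34 s.
n = 2π / T.
n = 2π / 326.34 s ≈ 0.01925 rad/s.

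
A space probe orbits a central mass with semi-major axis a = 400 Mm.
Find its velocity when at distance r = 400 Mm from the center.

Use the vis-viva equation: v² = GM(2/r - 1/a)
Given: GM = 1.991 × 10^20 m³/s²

Convert to SI: a = 400 Mm = 4e+08 m; r = 400 Mm = 4e+08 m.
Vis-viva: v = √(GM · (2/r − 1/a)).
2/r − 1/a = 2/4e+08 − 1/4e+08 = 2.5e-09 m⁻¹.
v = √(1.991e+20 · 2.5e-09) m/s ≈ 7.055e+05 m/s = 705.5 km/s.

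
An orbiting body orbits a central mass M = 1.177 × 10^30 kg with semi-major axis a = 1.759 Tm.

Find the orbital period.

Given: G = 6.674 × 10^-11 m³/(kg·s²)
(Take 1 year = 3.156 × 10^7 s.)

Convert to SI: a = 1.759 Tm = 1.759e+12 m.
GM = G · M = 6.674e-11 · 1.177e+30 = 7.8553e+19 m³/s².
Kepler's third law: T = 2π √(a³ / GM).
Substituting a = 1.759e+12 m and GM = 7.8553e+19 m³/s²:
T = 2π √((1.759e+12)³ / 7.8553e+19) s
T ≈ 1.654e+09 s = 52.4 years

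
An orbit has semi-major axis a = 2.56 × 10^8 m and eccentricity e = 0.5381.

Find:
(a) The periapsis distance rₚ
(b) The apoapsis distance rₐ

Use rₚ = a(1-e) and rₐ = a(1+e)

(a) rₚ = a(1 − e) = 2.56e+08 · (1 − 0.5381) = 2.56e+08 · 0.4619 ≈ 1.182e+08 m = 1.182 × 10^8 m.
(b) rₐ = a(1 + e) = 2.56e+08 · (1 + 0.5381) = 2.56e+08 · 1.5381 ≈ 3.938e+08 m = 3.938 × 10^8 m.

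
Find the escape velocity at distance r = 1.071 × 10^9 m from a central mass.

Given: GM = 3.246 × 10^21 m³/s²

Escape velocity comes from setting total energy to zero: ½v² − GM/r = 0 ⇒ v_esc = √(2GM / r).
v_esc = √(2 · 3.246e+21 / 1.071e+09) m/s ≈ 2.462e+06 m/s = 2462 km/s.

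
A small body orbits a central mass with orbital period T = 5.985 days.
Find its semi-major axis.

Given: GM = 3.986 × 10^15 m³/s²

Convert to SI: T = 5.985 days = 517104 s.
Invert Kepler's third law: a = (GM · T² / (4π²))^(1/3).
Substituting T = 517104 s and GM = 3.986e+15 m³/s²:
a = (3.986e+15 · (517104)² / (4π²))^(1/3) m
a ≈ 3e+08 m = 300 Mm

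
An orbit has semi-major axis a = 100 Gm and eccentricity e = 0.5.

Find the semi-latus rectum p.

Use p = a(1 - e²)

Convert to SI: a = 100 Gm = 1e+11 m.
p = a (1 − e²).
p = 1e+11 · (1 − (0.5)²) = 1e+11 · 0.75 ≈ 7.5e+10 m = 75 Gm.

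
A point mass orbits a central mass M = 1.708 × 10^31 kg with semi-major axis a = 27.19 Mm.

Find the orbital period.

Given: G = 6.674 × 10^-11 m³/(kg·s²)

Convert to SI: a = 27.19 Mm = 2.719e+07 m.
GM = G · M = 6.674e-11 · 1.708e+31 = 1.13992e+21 m³/s².
Kepler's third law: T = 2π √(a³ / GM).
Substituting a = 2.719e+07 m and GM = 1.13992e+21 m³/s²:
T = 2π √((2.719e+07)³ / 1.13992e+21) s
T ≈ 26.38 s = 26.38 seconds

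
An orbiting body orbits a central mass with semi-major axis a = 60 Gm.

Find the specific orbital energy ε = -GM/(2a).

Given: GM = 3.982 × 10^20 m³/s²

Convert to SI: a = 60 Gm = 6e+10 m.
ε = −GM / (2a).
ε = −3.982e+20 / (2 · 6e+10) J/kg ≈ -3.318e+09 J/kg = -3.318 GJ/kg.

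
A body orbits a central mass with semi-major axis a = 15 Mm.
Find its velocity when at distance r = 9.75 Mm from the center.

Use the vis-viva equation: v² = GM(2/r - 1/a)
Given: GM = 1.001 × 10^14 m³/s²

Convert to SI: a = 15 Mm = 1.5e+07 m; r = 9.75 Mm = 9.75e+06 m.
Vis-viva: v = √(GM · (2/r − 1/a)).
2/r − 1/a = 2/9.75e+06 − 1/1.5e+07 = 1.38462e-07 m⁻¹.
v = √(1.001e+14 · 1.38462e-07) m/s ≈ 3723 m/s = 3.723 km/s.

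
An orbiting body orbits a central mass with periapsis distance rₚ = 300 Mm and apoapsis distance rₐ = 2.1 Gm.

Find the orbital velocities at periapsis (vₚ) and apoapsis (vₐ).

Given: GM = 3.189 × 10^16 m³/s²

Convert to SI: rₚ = 300 Mm = 3e+08 m; rₐ = 2.1 Gm = 2.1e+09 m.
Use the vis-viva equation v² = GM(2/r − 1/a) with a = (rₚ + rₐ)/2 = (3e+08 + 2.1e+09)/2 = 1.2e+09 m.
vₚ = √(GM · (2/rₚ − 1/a)) = √(3.189e+16 · (2/3e+08 − 1/1.2e+09)) m/s ≈ 1.364e+04 m/s = 13.64 km/s.
vₐ = √(GM · (2/rₐ − 1/a)) = √(3.189e+16 · (2/2.1e+09 − 1/1.2e+09)) m/s ≈ 1948 m/s = 1.948 km/s.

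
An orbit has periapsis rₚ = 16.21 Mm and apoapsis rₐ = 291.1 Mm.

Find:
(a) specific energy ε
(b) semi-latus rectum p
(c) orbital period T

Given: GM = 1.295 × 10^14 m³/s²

Convert to SI: rₚ = 16.21 Mm = 1.621e+07 m; rₐ = 291.1 Mm = 2.911e+08 m.
(a) With a = (rₚ + rₐ)/2 = 1.53655e+08 m, ε = −GM/(2a) = −1.295e+14/(2 · 1.53655e+08) J/kg ≈ -4.214e+05 J/kg
(b) From a = (rₚ + rₐ)/2 = 1.53655e+08 m and e = (rₐ − rₚ)/(rₐ + rₚ) = 0.894504, p = a(1 − e²) = 1.53655e+08 · (1 − (0.894504)²) ≈ 3.071e+07 m
(c) With a = (rₚ + rₐ)/2 = 1.53655e+08 m, T = 2π √(a³/GM) = 2π √((1.53655e+08)³/1.295e+14) s ≈ 1.052e+06 s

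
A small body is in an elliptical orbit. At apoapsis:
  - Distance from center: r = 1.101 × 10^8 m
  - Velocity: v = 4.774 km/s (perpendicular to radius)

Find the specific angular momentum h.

Convert to SI: v = 4.774 km/s = 4774 m/s.
With v perpendicular to r, h = r · v.
h = 1.101e+08 · 4774 m²/s ≈ 5.256e+11 m²/s.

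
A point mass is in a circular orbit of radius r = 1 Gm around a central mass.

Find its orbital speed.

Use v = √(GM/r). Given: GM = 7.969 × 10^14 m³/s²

Convert to SI: r = 1 Gm = 1e+09 m.
For a circular orbit, gravity supplies the centripetal force, so v = √(GM / r).
v = √(7.969e+14 / 1e+09) m/s ≈ 892.7 m/s = 892.7 m/s.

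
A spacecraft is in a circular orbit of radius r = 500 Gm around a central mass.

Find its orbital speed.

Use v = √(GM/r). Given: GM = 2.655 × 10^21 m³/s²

Convert to SI: r = 500 Gm = 5e+11 m.
For a circular orbit, gravity supplies the centripetal force, so v = √(GM / r).
v = √(2.655e+21 / 5e+11) m/s ≈ 7.287e+04 m/s = 72.87 km/s.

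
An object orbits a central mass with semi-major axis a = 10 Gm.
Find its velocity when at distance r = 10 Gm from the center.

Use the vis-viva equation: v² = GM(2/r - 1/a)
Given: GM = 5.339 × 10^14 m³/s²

Convert to SI: a = 10 Gm = 1e+10 m; r = 10 Gm = 1e+10 m.
Vis-viva: v = √(GM · (2/r − 1/a)).
2/r − 1/a = 2/1e+10 − 1/1e+10 = 1e-10 m⁻¹.
v = √(5.339e+14 · 1e-10) m/s ≈ 231.1 m/s = 231.1 m/s.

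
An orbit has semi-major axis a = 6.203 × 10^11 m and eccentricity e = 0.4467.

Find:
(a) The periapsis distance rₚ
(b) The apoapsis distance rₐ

(a) rₚ = a(1 − e) = 6.203e+11 · (1 − 0.4467) = 6.203e+11 · 0.5533 ≈ 3.432e+11 m = 3.432 × 10^11 m.
(b) rₐ = a(1 + e) = 6.203e+11 · (1 + 0.4467) = 6.203e+11 · 1.4467 ≈ 8.974e+11 m = 8.974 × 10^11 m.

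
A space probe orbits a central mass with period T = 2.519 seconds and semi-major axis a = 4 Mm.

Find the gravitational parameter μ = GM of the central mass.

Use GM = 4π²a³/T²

Convert to SI: a = 4 Mm = 4e+06 m.
GM = 4π² · a³ / T².
GM = 4π² · (4e+06)³ / (2.519)² m³/s² ≈ 3.982e+20 m³/s² = 3.982 × 10^20 m³/s².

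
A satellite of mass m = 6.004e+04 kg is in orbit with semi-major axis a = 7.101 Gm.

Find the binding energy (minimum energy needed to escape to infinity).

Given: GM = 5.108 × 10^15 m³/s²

Convert to SI: a = 7.101 Gm = 7.101e+09 m.
Total orbital energy is E = −GMm/(2a); binding energy is E_bind = −E = GMm/(2a).
E_bind = 5.108e+15 · 6.004e+04 / (2 · 7.101e+09) J ≈ 2.159e+10 J = 21.59 GJ.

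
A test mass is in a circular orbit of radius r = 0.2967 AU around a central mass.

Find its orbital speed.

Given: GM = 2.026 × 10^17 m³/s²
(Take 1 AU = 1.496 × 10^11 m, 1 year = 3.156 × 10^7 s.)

Convert to SI: r = 0.2967 AU = 4.43863e+10 m.
For a circular orbit, gravity supplies the centripetal force, so v = √(GM / r).
v = √(2.026e+17 / 4.43863e+10) m/s ≈ 2136 m/s = 0.4507 AU/year.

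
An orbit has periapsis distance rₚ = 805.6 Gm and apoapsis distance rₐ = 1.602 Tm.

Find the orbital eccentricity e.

Convert to SI: rₚ = 805.6 Gm = 8.056e+11 m; rₐ = 1.602 Tm = 1.602e+12 m.
e = (rₐ − rₚ) / (rₐ + rₚ).
e = (1.602e+12 − 8.056e+11) / (1.602e+12 + 8.056e+11) = 7.964e+11 / 2.4076e+12 ≈ 0.3308.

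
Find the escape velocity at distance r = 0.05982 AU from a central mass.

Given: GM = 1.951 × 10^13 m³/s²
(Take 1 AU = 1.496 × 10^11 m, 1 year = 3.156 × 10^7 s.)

Convert to SI: r = 0.05982 AU = 8.94907e+09 m.
Escape velocity comes from setting total energy to zero: ½v² − GM/r = 0 ⇒ v_esc = √(2GM / r).
v_esc = √(2 · 1.951e+13 / 8.94907e+09) m/s ≈ 66.03 m/s = 0.01393 AU/year.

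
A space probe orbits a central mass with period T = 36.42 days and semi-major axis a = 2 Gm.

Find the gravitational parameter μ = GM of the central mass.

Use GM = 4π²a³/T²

Convert to SI: T = 36.42 days = 3.14669e+06 s; a = 2 Gm = 2e+09 m.
GM = 4π² · a³ / T².
GM = 4π² · (2e+09)³ / (3.14669e+06)² m³/s² ≈ 3.19e+16 m³/s² = 3.19 × 10^16 m³/s².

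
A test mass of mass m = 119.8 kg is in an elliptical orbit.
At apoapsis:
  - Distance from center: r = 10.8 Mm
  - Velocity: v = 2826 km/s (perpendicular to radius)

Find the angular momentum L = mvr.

Convert to SI: r = 10.8 Mm = 1.08e+07 m; v = 2826 km/s = 2.826e+06 m/s.
Since v is perpendicular to r, L = m · v · r.
L = 119.8 · 2.826e+06 · 1.08e+07 kg·m²/s ≈ 3.656e+15 kg·m²/s.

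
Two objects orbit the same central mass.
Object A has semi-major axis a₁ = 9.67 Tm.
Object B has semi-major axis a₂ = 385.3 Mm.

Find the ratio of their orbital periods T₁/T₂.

Convert to SI: a₁ = 9.67 Tm = 9.67e+12 m; a₂ = 385.3 Mm = 3.853e+08 m.
From Kepler's third law, (T₁/T₂)² = (a₁/a₂)³, so T₁/T₂ = (a₁/a₂)^(3/2).
a₁/a₂ = 9.67e+12 / 3.853e+08 = 25097.3.
T₁/T₂ = (25097.3)^(3/2) ≈ 3.976e+06.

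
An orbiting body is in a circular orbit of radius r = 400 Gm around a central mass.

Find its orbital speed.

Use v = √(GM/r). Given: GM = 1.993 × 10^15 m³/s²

Convert to SI: r = 400 Gm = 4e+11 m.
For a circular orbit, gravity supplies the centripetal force, so v = √(GM / r).
v = √(1.993e+15 / 4e+11) m/s ≈ 70.59 m/s = 70.59 m/s.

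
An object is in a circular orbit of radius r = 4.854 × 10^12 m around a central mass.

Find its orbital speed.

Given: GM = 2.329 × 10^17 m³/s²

For a circular orbit, gravity supplies the centripetal force, so v = √(GM / r).
v = √(2.329e+17 / 4.854e+12) m/s ≈ 219 m/s = 219 m/s.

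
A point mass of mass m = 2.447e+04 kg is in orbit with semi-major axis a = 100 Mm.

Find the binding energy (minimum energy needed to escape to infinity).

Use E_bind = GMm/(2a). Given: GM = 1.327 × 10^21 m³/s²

Convert to SI: a = 100 Mm = 1e+08 m.
Total orbital energy is E = −GMm/(2a); binding energy is E_bind = −E = GMm/(2a).
E_bind = 1.327e+21 · 2.447e+04 / (2 · 1e+08) J ≈ 1.624e+17 J = 162.4 PJ.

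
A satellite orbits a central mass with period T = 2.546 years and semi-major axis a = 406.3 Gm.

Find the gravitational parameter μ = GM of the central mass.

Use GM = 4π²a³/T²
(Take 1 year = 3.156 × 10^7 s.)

Convert to SI: T = 2.546 years = 8.03518e+07 s; a = 406.3 Gm = 4.063e+11 m.
GM = 4π² · a³ / T².
GM = 4π² · (4.063e+11)³ / (8.03518e+07)² m³/s² ≈ 4.101e+20 m³/s² = 4.101 × 10^20 m³/s².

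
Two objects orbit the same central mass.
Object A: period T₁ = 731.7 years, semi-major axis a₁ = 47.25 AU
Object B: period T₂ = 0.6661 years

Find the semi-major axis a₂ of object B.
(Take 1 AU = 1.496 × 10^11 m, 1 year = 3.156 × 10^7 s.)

Convert to SI: T₁ = 731.7 years = 2.30925e+10 s; a₁ = 47.25 AU = 7.0686e+12 m; T₂ = 0.6661 years = 2.10221e+07 s.
Kepler's third law: (T₁/T₂)² = (a₁/a₂)³ ⇒ a₂ = a₁ · (T₂/T₁)^(2/3).
T₂/T₁ = 2.10221e+07 / 2.30925e+10 = 0.000910346.
a₂ = 7.0686e+12 · (0.000910346)^(2/3) m ≈ 6.64e+10 m = 0.4438 AU.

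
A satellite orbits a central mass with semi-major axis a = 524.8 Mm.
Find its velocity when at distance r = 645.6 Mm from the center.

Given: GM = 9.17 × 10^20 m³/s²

Convert to SI: a = 524.8 Mm = 5.248e+08 m; r = 645.6 Mm = 6.456e+08 m.
Vis-viva: v = √(GM · (2/r − 1/a)).
2/r − 1/a = 2/6.456e+08 − 1/5.248e+08 = 1.19241e-09 m⁻¹.
v = √(9.17e+20 · 1.19241e-09) m/s ≈ 1.046e+06 m/s = 1046 km/s.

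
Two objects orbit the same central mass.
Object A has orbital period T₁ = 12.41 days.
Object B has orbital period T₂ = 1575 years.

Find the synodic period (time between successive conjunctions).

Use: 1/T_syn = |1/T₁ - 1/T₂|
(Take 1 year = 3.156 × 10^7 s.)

Convert to SI: T₁ = 12.41 days = 1.07222e+06 s; T₂ = 1575 years = 4.9707e+10 s.
T_syn = |T₁ · T₂ / (T₁ − T₂)|.
T_syn = |1.07222e+06 · 4.9707e+10 / (1.07222e+06 − 4.9707e+10)| s ≈ 1.072e+06 s = 12.41 days.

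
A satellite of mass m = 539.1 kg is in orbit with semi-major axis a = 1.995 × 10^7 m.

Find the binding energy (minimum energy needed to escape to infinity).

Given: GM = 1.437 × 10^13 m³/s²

Total orbital energy is E = −GMm/(2a); binding energy is E_bind = −E = GMm/(2a).
E_bind = 1.437e+13 · 539.1 / (2 · 1.995e+07) J ≈ 1.942e+08 J = 194.2 MJ.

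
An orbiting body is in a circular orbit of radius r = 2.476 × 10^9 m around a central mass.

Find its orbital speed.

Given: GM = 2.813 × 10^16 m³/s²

For a circular orbit, gravity supplies the centripetal force, so v = √(GM / r).
v = √(2.813e+16 / 2.476e+09) m/s ≈ 3371 m/s = 3.371 km/s.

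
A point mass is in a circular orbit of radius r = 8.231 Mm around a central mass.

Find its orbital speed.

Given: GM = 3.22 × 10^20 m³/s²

Convert to SI: r = 8.231 Mm = 8.231e+06 m.
For a circular orbit, gravity supplies the centripetal force, so v = √(GM / r).
v = √(3.22e+20 / 8.231e+06) m/s ≈ 6.255e+06 m/s = 6255 km/s.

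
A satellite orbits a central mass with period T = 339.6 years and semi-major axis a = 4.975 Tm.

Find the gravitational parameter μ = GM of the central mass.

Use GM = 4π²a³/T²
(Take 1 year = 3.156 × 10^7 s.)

Convert to SI: T = 339.6 years = 1.07178e+10 s; a = 4.975 Tm = 4.975e+12 m.
GM = 4π² · a³ / T².
GM = 4π² · (4.975e+12)³ / (1.07178e+10)² m³/s² ≈ 4.232e+19 m³/s² = 4.232 × 10^19 m³/s².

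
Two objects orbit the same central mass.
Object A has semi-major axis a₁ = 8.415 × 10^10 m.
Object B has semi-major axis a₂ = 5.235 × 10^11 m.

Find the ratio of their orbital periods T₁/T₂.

From Kepler's third law, (T₁/T₂)² = (a₁/a₂)³, so T₁/T₂ = (a₁/a₂)^(3/2).
a₁/a₂ = 8.415e+10 / 5.235e+11 = 0.160745.
T₁/T₂ = (0.160745)^(3/2) ≈ 0.06445.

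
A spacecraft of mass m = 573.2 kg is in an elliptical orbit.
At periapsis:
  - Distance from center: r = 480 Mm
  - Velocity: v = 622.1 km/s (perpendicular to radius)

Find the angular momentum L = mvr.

Convert to SI: r = 480 Mm = 4.8e+08 m; v = 622.1 km/s = 622100 m/s.
Since v is perpendicular to r, L = m · v · r.
L = 573.2 · 622100 · 4.8e+08 kg·m²/s ≈ 1.712e+17 kg·m²/s.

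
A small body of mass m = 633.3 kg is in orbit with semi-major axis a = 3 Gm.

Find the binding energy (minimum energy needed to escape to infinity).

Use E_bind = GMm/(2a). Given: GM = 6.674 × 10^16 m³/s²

Convert to SI: a = 3 Gm = 3e+09 m.
Total orbital energy is E = −GMm/(2a); binding energy is E_bind = −E = GMm/(2a).
E_bind = 6.674e+16 · 633.3 / (2 · 3e+09) J ≈ 7.044e+09 J = 7.044 GJ.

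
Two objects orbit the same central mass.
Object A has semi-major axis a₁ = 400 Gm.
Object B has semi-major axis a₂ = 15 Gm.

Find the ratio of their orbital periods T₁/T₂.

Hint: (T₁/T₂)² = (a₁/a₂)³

Convert to SI: a₁ = 400 Gm = 4e+11 m; a₂ = 15 Gm = 1.5e+10 m.
From Kepler's third law, (T₁/T₂)² = (a₁/a₂)³, so T₁/T₂ = (a₁/a₂)^(3/2).
a₁/a₂ = 4e+11 / 1.5e+10 = 26.6667.
T₁/T₂ = (26.6667)^(3/2) ≈ 137.7.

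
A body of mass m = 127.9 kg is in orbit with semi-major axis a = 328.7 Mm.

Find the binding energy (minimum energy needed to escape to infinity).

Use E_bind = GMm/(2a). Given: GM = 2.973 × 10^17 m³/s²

Convert to SI: a = 328.7 Mm = 3.287e+08 m.
Total orbital energy is E = −GMm/(2a); binding energy is E_bind = −E = GMm/(2a).
E_bind = 2.973e+17 · 127.9 / (2 · 3.287e+08) J ≈ 5.784e+10 J = 57.84 GJ.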